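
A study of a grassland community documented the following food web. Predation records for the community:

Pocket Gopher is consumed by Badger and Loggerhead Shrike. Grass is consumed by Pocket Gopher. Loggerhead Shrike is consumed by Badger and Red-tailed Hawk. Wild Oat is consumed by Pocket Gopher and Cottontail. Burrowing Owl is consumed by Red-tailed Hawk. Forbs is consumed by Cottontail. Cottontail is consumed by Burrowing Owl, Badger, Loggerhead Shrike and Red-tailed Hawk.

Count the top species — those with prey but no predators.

Top species (has prey, but nothing eats it): Red-tailed Hawk, Badger.
Count: 2.

2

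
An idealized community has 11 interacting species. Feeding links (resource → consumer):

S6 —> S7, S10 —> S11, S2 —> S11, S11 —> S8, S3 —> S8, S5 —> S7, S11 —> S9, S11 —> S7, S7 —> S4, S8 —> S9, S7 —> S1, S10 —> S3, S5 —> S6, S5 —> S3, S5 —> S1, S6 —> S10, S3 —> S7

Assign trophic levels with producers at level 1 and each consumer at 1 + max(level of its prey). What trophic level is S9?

Trophic level 6

S5 is a producer → level 1.
S6 eats S5 → level 2.
S10 eats S6 → level 3.
S11 eats S10 (level 3); other prey at levels: S2 1 → level 4.
S8 eats S11 (level 4); other prey at levels: S3 4 → level 5.
S9 eats S8 (level 5); other prey at levels: S11 4 → level 6.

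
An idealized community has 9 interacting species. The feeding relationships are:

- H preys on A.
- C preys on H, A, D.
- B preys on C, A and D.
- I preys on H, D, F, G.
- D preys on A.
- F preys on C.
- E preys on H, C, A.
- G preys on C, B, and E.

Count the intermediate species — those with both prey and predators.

7

Intermediate species (has both prey and predators): D, H, C, E, F, B, G.
Count: 7.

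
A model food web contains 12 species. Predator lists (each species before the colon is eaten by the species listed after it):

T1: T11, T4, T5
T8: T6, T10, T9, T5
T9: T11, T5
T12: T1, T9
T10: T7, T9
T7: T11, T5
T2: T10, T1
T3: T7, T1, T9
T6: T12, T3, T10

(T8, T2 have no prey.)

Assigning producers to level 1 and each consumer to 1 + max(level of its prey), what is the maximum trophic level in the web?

Producers (level 1): T8, T2.
T8 → T6 → T12 → T9 → T11 gives T11 level 5.
No species has a prey at level 5, so no species reaches level 6.

5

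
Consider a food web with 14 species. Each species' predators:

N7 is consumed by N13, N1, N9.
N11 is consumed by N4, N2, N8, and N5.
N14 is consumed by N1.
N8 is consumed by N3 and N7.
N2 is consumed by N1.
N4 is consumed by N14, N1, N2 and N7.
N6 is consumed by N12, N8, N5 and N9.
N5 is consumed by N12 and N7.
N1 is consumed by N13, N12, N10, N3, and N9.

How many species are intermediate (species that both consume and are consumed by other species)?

Intermediate species (has both prey and predators): N4, N5, N8, N7, N2, N14, N1.
Count: 7.

7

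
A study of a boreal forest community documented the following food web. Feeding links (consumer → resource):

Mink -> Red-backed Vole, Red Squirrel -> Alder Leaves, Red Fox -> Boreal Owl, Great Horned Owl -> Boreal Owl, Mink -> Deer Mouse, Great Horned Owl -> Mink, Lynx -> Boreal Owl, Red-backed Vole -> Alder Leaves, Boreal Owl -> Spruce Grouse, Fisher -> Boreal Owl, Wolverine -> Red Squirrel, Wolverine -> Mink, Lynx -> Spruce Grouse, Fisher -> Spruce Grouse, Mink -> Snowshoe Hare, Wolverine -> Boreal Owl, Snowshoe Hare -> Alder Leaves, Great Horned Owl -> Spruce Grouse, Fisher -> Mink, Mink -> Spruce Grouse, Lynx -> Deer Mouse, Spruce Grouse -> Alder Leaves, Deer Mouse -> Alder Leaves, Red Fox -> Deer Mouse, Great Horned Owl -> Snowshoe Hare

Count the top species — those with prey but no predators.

Top species (has prey, but nothing eats it): Lynx, Great Horned Owl, Fisher, Wolverine, Red Fox.
Count: 5.

5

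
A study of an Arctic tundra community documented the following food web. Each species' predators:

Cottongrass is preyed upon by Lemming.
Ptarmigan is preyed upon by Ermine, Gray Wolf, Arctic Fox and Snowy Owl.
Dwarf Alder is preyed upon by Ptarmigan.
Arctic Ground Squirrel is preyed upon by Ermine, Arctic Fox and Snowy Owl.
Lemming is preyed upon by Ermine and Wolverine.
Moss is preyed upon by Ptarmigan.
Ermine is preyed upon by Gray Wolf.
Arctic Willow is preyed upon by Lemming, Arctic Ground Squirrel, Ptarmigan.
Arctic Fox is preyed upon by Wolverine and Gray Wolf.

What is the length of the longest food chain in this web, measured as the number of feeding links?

One longest chain: Arctic Willow → Arctic Ground Squirrel → Arctic Fox → Gray Wolf.
It has 4 species and 3 links.

3 links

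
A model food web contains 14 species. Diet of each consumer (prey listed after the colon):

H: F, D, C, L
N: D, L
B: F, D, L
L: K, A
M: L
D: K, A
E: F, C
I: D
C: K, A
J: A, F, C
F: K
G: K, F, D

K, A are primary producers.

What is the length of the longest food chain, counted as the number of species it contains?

3 species

One longest chain: K → F → E.
It has 3 species and 2 links.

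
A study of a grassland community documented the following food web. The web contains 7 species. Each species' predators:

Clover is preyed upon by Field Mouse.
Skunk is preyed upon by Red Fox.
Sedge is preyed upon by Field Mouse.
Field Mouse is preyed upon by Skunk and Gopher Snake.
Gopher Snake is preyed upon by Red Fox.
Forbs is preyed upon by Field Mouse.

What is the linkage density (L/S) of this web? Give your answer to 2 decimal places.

L/S = 1.00

There are L = 7 links among S = 7 species.
L/S = 7/7 = 1.0000 ≈ 1.00.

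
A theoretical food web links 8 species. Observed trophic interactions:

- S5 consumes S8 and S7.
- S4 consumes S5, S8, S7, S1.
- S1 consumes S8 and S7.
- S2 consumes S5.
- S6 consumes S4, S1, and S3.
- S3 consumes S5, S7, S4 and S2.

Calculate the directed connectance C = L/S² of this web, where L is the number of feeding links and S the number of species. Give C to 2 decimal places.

The web has S = 8 species and L = 16 feeding links.
C = L / S² = 16 / 64 = 0.2500 ≈ 0.25.

C = 0.25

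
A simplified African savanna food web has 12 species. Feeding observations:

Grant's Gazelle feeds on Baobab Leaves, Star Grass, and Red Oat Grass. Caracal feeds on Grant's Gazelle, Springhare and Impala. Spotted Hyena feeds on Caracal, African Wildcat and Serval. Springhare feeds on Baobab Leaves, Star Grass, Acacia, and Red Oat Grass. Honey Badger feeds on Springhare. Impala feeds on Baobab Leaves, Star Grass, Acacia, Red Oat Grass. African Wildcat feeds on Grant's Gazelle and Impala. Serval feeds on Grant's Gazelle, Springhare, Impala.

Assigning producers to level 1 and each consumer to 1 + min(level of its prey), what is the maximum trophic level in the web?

Producers (level 1): Star Grass, Red Oat Grass, Acacia, Baobab Leaves.
Following each consumer down to its lowest-level prey: Star Grass → Grant's Gazelle → Caracal → Spotted Hyena (levels 1 through 4).
All prey of Spotted Hyena (Caracal 3, Serval 3, African Wildcat 3) are at level 3 or above, so Spotted Hyena is at level 1 + 3 = 4.
Every consumer has at least one prey at level 3 or below, so none exceeds level 4.

4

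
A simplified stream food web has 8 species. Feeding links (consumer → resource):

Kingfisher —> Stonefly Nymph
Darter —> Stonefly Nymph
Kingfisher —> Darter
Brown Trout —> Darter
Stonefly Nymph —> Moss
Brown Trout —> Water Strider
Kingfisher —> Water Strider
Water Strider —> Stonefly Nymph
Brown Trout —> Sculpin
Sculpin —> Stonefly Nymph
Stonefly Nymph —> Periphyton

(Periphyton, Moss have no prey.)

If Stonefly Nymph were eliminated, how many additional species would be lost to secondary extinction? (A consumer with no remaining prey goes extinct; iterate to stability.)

5

Remove Stonefly Nymph.
Round 1: Sculpin (all prey gone), Water Strider (all prey gone), Darter (all prey gone) → extinct.
Round 2: Brown Trout (all prey gone), Kingfisher (all prey gone) → extinct.
No further losses. Total secondary extinctions: 5.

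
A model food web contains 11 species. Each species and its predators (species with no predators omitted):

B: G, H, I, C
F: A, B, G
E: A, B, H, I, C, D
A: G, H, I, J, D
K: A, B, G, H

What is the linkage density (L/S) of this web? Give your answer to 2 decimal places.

There are L = 22 links among S = 11 species.
L/S = 22/11 = 2.0000 ≈ 2.00.

L/S = 2.00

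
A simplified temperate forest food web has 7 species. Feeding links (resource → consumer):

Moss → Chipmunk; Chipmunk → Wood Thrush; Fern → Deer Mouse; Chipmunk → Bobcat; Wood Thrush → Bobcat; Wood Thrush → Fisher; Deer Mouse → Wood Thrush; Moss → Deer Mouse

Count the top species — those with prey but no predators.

2

Top species (has prey, but nothing eats it): Fisher, Bobcat.
Count: 2.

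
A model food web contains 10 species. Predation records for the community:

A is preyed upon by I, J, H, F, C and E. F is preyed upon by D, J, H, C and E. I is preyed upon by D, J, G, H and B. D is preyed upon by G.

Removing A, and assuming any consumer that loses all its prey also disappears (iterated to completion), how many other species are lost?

9

Remove A.
Round 1: F (all prey gone), I (all prey gone) → extinct.
Round 2: B (all prey gone), E (all prey gone), D (all prey gone), J (all prey gone), H (all prey gone), C (all prey gone) → extinct.
Round 3: G (all prey gone) → extinct.
No further losses. Total secondary extinctions: 9.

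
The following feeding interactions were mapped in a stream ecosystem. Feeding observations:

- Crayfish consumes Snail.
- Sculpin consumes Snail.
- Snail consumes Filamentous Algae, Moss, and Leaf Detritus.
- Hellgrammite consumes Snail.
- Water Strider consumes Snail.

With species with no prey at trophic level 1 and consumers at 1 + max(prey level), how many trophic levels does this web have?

3

Basal resources (level 1): Moss, Leaf Detritus, Filamentous Algae.
Moss → Snail → Sculpin gives Sculpin level 3.
No species has a prey at level 3, so no species reaches level 4.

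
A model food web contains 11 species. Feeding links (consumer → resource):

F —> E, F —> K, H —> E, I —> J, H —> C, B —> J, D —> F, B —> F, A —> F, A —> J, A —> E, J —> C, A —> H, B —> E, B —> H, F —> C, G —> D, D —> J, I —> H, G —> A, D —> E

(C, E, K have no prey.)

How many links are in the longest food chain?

One longest chain: C → J → D → G.
It has 4 species and 3 links.

3 links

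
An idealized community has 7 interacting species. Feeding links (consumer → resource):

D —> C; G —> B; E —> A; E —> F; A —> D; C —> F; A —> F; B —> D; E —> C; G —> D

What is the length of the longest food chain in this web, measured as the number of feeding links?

4 links

One longest chain: F → C → D → A → E.
It has 5 species and 4 links.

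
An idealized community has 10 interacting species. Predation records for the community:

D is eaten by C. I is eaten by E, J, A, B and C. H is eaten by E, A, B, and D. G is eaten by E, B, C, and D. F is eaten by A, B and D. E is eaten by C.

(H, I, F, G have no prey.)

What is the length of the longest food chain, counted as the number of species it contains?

3 species

One longest chain: H → D → C.
It has 3 species and 2 links.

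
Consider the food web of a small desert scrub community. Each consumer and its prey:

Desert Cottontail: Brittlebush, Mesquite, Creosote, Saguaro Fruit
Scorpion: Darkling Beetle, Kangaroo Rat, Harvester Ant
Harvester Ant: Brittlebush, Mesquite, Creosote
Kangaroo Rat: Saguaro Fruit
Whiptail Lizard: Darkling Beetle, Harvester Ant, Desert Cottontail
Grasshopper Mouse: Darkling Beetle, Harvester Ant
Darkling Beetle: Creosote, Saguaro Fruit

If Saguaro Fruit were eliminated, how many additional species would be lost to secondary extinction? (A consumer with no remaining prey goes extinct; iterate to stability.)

1

Remove Saguaro Fruit.
Round 1: Kangaroo Rat (all prey gone) → extinct.
No further losses. Total secondary extinctions: 1.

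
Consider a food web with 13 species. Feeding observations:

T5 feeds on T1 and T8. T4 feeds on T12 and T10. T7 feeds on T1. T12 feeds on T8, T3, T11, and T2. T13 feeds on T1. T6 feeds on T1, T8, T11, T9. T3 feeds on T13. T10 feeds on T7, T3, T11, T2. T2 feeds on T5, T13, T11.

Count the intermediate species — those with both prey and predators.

7

Intermediate species (has both prey and predators): T7, T13, T5, T3, T2, T12, T10.
Count: 7.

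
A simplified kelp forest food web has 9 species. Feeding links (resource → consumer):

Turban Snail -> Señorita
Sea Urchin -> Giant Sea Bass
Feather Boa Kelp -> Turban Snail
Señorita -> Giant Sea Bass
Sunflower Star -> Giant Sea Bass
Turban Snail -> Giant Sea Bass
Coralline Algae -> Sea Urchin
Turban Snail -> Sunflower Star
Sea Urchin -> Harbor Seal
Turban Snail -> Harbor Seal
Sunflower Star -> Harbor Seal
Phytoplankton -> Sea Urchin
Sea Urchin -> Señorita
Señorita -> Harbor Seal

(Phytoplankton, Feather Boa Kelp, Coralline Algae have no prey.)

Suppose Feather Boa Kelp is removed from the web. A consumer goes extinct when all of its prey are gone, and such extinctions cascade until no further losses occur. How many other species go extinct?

2

Remove Feather Boa Kelp.
Round 1: Turban Snail (all prey gone) → extinct.
Round 2: Sunflower Star (all prey gone) → extinct.
No further losses. Total secondary extinctions: 2.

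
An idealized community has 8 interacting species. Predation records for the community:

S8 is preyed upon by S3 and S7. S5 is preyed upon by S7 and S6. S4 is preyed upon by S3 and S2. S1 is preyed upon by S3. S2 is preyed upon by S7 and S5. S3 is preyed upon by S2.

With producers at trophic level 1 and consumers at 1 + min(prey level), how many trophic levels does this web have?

Producers (level 1): S1, S4, S8.
Following each consumer down to its lowest-level prey: S4 → S2 → S5 → S6 (levels 1 through 4).
All prey of S6 (S5 3) are at level 3 or above, so S6 is at level 1 + 3 = 4.
Every consumer has at least one prey at level 3 or below, so none exceeds level 4.

4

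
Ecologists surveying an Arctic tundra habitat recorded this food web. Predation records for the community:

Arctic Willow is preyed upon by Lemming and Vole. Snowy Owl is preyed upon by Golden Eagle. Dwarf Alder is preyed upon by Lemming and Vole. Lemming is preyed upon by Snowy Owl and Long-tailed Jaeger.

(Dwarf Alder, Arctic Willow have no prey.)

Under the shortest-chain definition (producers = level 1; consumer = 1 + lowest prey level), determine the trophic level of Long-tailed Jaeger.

Trophic level 3

Dwarf Alder is a producer → level 1.
Lemming eats Dwarf Alder → level 2.
Long-tailed Jaeger eats Lemming → level 3.
No prey of Long-tailed Jaeger is below level 2, so 3 is the minimum.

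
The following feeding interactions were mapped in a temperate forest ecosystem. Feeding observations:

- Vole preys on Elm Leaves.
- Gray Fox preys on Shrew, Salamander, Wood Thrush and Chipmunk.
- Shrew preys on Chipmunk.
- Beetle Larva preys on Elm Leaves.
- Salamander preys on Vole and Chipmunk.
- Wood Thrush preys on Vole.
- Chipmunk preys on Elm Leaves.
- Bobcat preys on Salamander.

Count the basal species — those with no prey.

Basal species (no prey listed): Elm Leaves.
Count: 1.

1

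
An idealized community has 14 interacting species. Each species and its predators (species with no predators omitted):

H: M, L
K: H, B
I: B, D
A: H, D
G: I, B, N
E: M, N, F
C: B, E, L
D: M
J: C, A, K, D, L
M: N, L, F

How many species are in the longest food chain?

5 species

One longest chain: G → I → D → M → N.
It has 5 species and 4 links.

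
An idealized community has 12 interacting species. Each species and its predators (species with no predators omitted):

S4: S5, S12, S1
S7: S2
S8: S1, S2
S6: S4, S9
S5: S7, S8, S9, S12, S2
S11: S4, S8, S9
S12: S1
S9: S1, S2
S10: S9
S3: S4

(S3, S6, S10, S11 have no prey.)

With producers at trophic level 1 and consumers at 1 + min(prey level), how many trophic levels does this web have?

Producers (level 1): S3, S6, S10, S11.
Following each consumer down to its lowest-level prey: S3 → S4 → S5 → S7 (levels 1 through 4).
All prey of S7 (S5 3) are at level 3 or above, so S7 is at level 1 + 3 = 4.
Every consumer has at least one prey at level 3 or below, so none exceeds level 4.

4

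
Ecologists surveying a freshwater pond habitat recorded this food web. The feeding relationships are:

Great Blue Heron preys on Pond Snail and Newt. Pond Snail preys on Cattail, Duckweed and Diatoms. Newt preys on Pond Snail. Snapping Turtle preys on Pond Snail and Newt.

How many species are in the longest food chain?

One longest chain: Duckweed → Pond Snail → Newt → Snapping Turtle.
It has 4 species and 3 links.

4 species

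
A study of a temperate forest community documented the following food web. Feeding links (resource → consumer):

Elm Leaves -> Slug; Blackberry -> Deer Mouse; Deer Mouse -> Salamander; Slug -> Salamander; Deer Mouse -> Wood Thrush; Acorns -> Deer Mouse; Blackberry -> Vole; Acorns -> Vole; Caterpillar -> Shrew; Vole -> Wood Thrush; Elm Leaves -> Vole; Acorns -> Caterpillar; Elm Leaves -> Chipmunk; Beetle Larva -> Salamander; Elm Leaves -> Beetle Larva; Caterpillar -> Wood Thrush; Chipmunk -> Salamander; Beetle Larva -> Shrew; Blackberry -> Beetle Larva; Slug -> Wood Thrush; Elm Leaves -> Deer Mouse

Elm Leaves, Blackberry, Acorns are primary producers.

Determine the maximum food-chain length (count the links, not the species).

2 links

One longest chain: Acorns → Caterpillar → Shrew.
It has 3 species and 2 links.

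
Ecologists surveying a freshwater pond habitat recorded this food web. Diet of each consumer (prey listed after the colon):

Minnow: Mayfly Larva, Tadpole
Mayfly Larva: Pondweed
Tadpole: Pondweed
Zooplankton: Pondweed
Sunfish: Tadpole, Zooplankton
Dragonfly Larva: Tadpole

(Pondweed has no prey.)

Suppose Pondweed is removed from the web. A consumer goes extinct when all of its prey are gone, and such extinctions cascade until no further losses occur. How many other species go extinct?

6

Remove Pondweed.
Round 1: Mayfly Larva (all prey gone), Tadpole (all prey gone), Zooplankton (all prey gone) → extinct.
Round 2: Dragonfly Larva (all prey gone), Sunfish (all prey gone), Minnow (all prey gone) → extinct.
No further losses. Total secondary extinctions: 6.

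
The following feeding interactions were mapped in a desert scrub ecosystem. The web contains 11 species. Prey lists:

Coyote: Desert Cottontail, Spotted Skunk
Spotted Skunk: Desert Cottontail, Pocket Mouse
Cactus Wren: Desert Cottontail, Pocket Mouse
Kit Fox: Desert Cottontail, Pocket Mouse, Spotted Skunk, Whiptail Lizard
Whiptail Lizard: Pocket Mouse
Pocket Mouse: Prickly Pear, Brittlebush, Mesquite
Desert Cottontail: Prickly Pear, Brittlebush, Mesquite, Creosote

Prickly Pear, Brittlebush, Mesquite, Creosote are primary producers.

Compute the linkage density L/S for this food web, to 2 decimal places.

There are L = 18 links among S = 11 species.
L/S = 18/11 = 1.6364 ≈ 1.64.

L/S = 1.64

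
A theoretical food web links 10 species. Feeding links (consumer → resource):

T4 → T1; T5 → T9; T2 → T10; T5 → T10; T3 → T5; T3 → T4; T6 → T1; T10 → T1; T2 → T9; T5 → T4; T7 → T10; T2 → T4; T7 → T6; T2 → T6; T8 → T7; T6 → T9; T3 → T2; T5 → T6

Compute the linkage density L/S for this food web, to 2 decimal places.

There are L = 18 links among S = 10 species.
L/S = 18/10 = 1.8000 ≈ 1.80.

L/S = 1.80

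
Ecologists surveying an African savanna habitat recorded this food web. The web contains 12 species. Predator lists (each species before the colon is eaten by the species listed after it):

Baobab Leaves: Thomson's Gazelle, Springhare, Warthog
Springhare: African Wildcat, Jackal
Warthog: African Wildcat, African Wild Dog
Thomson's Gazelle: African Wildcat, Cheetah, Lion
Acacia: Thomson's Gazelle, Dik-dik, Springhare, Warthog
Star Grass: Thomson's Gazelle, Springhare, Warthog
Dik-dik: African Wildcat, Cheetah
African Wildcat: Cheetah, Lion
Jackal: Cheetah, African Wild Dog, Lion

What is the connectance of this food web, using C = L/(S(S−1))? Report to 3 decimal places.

C = 0.182

The web has S = 12 species and L = 24 feeding links.
C = L / (S(S−1)) = 24 / 132 = 0.1818 ≈ 0.182.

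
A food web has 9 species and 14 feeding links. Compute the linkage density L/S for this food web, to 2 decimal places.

There are L = 14 links among S = 9 species.
L/S = 14/9 = 1.5556 ≈ 1.56.

L/S = 1.56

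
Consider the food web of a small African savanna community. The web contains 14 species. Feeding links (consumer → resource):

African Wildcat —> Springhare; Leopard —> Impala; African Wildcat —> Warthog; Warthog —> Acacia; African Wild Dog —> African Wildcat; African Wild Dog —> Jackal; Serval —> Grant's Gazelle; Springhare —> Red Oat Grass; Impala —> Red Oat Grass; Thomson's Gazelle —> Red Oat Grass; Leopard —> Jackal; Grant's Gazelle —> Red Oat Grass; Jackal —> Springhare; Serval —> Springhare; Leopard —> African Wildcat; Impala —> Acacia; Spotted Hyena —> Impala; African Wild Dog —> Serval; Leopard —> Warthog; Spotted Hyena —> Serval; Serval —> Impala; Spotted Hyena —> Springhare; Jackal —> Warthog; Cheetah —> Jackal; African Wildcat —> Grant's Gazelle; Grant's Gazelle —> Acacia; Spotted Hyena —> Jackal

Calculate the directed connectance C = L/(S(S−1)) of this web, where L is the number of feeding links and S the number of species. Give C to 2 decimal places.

The web has S = 14 species and L = 27 feeding links.
C = L / (S(S−1)) = 27 / 182 = 0.1484 ≈ 0.15.

C = 0.15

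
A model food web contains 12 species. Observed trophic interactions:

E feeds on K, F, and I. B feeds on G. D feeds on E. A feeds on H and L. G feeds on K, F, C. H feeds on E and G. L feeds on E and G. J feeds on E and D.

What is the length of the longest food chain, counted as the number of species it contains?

4 species

One longest chain: I → E → D → J.
It has 4 species and 3 links.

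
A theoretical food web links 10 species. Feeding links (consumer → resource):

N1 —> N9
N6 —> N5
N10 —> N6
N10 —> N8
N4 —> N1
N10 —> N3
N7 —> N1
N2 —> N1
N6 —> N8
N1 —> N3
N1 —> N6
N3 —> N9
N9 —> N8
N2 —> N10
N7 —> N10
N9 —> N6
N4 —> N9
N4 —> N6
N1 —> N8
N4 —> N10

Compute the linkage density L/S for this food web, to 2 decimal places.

L/S = 2.00

There are L = 20 links among S = 10 species.
L/S = 20/10 = 2.0000 ≈ 2.00.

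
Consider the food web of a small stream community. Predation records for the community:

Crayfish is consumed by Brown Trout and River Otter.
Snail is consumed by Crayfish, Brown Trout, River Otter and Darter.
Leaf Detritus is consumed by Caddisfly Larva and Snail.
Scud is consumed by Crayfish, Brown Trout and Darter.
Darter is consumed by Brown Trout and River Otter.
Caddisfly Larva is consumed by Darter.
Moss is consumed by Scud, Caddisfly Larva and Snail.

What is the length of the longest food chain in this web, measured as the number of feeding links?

3 links

One longest chain: Leaf Detritus → Caddisfly Larva → Darter → River Otter.
It has 4 species and 3 links.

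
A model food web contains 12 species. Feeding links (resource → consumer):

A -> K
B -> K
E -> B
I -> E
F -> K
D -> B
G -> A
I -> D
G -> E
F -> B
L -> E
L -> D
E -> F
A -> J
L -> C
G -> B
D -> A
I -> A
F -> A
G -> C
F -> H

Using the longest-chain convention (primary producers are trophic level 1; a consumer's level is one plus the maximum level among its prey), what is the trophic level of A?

Trophic level 4

G is a producer → level 1.
E eats G (level 1); other prey at levels: L 1, I 1 → level 2.
F eats E → level 3.
A eats F (level 3); other prey at levels: G 1, I 1, D 2 → level 4.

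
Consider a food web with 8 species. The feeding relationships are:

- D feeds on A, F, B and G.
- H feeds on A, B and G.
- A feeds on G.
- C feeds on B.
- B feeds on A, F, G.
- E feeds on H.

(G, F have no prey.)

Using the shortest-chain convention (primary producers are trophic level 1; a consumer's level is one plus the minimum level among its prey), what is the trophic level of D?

G is a producer → level 1.
D eats G → level 2.

Trophic level 2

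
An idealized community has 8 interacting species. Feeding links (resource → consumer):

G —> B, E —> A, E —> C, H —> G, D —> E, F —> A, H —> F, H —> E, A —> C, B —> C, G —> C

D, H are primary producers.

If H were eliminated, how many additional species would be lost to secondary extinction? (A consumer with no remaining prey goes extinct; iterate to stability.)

3

Remove H.
Round 1: G (all prey gone), F (all prey gone) → extinct.
Round 2: B (all prey gone) → extinct.
No further losses. Total secondary extinctions: 3.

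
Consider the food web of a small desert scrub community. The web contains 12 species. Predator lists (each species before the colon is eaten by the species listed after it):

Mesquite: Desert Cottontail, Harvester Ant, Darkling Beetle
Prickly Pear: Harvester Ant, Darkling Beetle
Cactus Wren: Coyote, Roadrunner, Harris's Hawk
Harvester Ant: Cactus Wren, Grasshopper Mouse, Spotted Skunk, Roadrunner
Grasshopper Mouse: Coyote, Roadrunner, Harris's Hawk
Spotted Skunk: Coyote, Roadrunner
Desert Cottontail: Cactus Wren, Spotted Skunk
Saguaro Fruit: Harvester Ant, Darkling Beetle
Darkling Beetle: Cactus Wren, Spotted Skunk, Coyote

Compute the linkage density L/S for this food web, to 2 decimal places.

L/S = 2.00

There are L = 24 links among S = 12 species.
L/S = 24/12 = 2.0000 ≈ 2.00.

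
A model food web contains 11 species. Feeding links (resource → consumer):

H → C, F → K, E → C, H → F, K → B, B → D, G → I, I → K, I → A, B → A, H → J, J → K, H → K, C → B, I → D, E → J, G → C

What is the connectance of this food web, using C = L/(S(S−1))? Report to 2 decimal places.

C = 0.15

The web has S = 11 species and L = 17 feeding links.
C = L / (S(S−1)) = 17 / 110 = 0.1545 ≈ 0.15.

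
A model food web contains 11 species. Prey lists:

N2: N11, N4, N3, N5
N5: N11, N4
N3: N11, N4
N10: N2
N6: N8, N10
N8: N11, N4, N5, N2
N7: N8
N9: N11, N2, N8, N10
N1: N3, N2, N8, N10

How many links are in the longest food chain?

One longest chain: N11 → N3 → N2 → N8 → N6.
It has 5 species and 4 links.

4 links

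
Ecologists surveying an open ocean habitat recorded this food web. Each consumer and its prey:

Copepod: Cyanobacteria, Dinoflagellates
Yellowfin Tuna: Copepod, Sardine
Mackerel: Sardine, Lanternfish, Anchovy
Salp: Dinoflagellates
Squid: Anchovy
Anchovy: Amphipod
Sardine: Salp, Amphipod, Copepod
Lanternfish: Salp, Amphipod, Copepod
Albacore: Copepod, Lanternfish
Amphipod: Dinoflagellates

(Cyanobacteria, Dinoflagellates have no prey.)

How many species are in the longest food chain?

4 species

One longest chain: Dinoflagellates → Salp → Sardine → Mackerel.
It has 4 species and 3 links.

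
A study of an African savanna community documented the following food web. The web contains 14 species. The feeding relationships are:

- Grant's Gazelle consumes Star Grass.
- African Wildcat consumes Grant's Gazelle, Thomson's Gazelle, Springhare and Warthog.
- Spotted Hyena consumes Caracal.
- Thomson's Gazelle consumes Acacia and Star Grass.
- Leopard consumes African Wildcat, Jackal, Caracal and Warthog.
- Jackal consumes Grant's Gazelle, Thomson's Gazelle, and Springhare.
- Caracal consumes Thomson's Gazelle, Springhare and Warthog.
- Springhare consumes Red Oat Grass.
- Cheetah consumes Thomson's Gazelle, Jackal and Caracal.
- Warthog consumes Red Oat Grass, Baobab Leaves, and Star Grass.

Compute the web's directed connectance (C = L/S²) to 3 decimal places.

The web has S = 14 species and L = 25 feeding links.
C = L / S² = 25 / 196 = 0.1276 ≈ 0.128.

C = 0.128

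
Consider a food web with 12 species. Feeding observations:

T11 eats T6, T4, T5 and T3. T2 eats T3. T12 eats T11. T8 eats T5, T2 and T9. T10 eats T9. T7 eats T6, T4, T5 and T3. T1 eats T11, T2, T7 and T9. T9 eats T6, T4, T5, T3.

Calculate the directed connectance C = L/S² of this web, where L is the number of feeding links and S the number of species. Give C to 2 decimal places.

C = 0.15

The web has S = 12 species and L = 22 feeding links.
C = L / S² = 22 / 144 = 0.1528 ≈ 0.15.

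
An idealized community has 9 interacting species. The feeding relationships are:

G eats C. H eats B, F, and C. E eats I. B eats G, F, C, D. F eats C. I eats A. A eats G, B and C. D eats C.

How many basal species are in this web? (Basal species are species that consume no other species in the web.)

1

Basal species (no prey listed): C.
Count: 1.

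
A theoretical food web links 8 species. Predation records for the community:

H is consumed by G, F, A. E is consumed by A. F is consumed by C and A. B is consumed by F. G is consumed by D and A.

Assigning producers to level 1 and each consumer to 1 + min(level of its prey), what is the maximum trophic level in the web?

3

Producers (level 1): H, E, B.
Following each consumer down to its lowest-level prey: H → F → C (levels 1 through 3).
All prey of C (F 2) are at level 2 or above, so C is at level 1 + 2 = 3.
Every consumer has at least one prey at level 2 or below, so none exceeds level 3.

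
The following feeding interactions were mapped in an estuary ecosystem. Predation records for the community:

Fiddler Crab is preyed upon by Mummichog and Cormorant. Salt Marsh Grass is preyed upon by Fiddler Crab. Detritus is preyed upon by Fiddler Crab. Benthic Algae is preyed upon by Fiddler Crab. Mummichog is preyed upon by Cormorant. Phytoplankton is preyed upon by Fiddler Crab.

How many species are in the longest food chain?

One longest chain: Phytoplankton → Fiddler Crab → Mummichog → Cormorant.
It has 4 species and 3 links.

4 species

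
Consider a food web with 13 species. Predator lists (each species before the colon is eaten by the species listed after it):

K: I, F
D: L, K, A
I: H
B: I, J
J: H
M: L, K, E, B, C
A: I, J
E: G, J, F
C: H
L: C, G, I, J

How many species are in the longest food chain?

4 species

One longest chain: M → L → I → H.
It has 4 species and 3 links.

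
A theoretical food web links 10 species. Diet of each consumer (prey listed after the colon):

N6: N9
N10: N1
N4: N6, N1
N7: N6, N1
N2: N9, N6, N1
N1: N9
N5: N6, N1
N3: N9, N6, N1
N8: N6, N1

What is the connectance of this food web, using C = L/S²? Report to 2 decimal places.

The web has S = 10 species and L = 17 feeding links.
C = L / S² = 17 / 100 = 0.1700 ≈ 0.17.

C = 0.17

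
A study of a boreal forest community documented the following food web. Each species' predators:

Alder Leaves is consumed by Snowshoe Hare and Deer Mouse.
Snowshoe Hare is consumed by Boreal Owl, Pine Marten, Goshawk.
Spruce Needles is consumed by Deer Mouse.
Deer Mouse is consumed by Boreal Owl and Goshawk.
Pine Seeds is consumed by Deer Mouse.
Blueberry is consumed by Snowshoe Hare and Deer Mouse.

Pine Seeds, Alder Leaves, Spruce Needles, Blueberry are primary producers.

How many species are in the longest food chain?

One longest chain: Alder Leaves → Snowshoe Hare → Boreal Owl.
It has 3 species and 2 links.

3 species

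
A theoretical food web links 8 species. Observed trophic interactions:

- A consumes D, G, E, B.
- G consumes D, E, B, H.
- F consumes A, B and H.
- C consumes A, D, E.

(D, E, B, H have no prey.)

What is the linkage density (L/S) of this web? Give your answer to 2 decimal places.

L/S = 1.75

There are L = 14 links among S = 8 species.
L/S = 14/8 = 1.7500 ≈ 1.75.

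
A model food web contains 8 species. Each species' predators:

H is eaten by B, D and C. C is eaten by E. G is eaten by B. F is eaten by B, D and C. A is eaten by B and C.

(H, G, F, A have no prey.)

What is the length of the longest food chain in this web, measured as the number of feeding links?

One longest chain: H → C → E.
It has 3 species and 2 links.

2 links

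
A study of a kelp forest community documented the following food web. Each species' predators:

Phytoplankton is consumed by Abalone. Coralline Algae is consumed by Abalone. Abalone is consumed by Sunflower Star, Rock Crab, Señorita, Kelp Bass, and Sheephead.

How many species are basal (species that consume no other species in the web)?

Basal species (no prey listed): Coralline Algae, Phytoplankton.
Count: 2.

2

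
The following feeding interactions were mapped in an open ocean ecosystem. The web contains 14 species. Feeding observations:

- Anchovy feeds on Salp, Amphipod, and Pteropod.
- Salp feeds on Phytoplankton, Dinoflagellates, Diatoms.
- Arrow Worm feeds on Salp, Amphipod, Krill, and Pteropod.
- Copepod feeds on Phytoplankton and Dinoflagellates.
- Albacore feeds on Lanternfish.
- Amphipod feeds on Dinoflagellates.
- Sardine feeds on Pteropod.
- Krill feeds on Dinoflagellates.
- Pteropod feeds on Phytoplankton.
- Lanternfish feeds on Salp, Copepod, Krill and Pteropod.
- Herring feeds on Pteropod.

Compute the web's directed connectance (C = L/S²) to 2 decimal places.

The web has S = 14 species and L = 22 feeding links.
C = L / S² = 22 / 196 = 0.1122 ≈ 0.11.

C = 0.11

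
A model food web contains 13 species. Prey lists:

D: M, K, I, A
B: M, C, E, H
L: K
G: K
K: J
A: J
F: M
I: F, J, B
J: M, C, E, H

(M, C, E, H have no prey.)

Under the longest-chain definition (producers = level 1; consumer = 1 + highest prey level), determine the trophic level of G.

Trophic level 4

M is a producer → level 1.
J eats M (level 1); other prey at levels: C 1, E 1, H 1 → level 2.
K eats J → level 3.
G eats K → level 4.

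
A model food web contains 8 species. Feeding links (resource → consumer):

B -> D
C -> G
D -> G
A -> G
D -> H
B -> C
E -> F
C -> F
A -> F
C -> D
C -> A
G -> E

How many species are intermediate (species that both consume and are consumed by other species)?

Intermediate species (has both prey and predators): C, A, D, G, E.
Count: 5.

5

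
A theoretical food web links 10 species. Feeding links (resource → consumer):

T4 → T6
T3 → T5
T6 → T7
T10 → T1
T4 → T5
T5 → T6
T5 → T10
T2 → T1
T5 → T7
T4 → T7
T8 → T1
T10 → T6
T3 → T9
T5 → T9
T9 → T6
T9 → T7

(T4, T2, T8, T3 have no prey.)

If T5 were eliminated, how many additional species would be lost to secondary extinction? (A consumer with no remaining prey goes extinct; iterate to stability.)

Remove T5.
Round 1: T10 (all prey gone) → extinct.
No further losses. Total secondary extinctions: 1.

1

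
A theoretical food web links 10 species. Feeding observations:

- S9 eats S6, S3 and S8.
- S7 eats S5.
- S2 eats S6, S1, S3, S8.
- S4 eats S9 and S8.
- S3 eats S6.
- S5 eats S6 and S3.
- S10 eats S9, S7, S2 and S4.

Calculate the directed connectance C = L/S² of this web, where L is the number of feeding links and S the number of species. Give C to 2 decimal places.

C = 0.17

The web has S = 10 species and L = 17 feeding links.
C = L / S² = 17 / 100 = 0.1700 ≈ 0.17.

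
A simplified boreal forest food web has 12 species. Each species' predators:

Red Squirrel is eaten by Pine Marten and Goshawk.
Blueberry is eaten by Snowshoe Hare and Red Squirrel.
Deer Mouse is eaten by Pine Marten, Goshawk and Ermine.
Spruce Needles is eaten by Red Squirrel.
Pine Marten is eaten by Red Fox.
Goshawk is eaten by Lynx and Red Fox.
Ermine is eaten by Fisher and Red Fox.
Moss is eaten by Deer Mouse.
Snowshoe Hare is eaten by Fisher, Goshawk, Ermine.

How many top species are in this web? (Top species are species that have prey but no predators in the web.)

3

Top species (has prey, but nothing eats it): Red Fox, Lynx, Fisher.
Count: 3.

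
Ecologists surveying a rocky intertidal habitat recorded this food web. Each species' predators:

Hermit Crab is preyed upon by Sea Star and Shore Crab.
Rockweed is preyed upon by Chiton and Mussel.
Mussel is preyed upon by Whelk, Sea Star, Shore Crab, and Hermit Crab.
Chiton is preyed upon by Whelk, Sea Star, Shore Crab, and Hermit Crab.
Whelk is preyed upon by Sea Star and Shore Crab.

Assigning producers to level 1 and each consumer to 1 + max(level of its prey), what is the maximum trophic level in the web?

4

Producers (level 1): Rockweed.
Rockweed → Chiton → Whelk → Sea Star gives Sea Star level 4.
No species has a prey at level 4, so no species reaches level 5.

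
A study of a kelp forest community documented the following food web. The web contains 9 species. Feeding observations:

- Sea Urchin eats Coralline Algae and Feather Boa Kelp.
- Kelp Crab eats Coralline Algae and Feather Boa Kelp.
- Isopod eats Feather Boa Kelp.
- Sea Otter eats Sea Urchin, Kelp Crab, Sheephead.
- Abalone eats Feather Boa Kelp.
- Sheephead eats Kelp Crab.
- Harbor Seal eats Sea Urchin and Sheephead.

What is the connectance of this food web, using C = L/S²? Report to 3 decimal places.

The web has S = 9 species and L = 12 feeding links.
C = L / S² = 12 / 81 = 0.1481 ≈ 0.148.

C = 0.148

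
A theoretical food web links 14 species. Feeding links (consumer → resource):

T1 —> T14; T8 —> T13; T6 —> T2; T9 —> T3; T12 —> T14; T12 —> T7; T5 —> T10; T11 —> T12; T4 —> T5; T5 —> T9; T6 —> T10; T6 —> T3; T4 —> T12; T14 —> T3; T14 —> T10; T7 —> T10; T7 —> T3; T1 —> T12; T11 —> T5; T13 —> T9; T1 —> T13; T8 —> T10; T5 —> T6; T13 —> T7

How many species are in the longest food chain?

One longest chain: T3 → T9 → T5 → T11.
It has 4 species and 3 links.

4 species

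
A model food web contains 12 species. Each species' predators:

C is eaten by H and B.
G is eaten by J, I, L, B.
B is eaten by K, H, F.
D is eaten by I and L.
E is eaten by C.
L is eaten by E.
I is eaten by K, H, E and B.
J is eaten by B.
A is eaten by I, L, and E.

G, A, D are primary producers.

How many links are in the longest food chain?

One longest chain: G → L → E → C → B → H.
It has 6 species and 5 links.

5 links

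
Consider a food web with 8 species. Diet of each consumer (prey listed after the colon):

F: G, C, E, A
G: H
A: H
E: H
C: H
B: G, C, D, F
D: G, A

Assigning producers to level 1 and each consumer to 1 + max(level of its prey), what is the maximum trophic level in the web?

Producers (level 1): H.
H → G → D → B gives B level 4.
No species has a prey at level 4, so no species reaches level 5.

4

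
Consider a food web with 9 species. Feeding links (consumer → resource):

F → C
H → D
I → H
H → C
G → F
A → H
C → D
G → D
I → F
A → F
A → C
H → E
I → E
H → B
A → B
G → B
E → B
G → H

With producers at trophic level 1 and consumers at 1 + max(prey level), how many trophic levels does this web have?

Producers (level 1): B, D.
B → E → H → I gives I level 4.
No species has a prey at level 4, so no species reaches level 5.

4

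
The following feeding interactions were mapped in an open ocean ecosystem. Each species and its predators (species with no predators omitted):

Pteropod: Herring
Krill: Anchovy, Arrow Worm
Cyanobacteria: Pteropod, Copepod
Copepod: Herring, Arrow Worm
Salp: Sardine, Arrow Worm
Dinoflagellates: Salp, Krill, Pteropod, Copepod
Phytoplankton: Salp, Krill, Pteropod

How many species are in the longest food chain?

One longest chain: Phytoplankton → Krill → Anchovy.
It has 3 species and 2 links.

3 species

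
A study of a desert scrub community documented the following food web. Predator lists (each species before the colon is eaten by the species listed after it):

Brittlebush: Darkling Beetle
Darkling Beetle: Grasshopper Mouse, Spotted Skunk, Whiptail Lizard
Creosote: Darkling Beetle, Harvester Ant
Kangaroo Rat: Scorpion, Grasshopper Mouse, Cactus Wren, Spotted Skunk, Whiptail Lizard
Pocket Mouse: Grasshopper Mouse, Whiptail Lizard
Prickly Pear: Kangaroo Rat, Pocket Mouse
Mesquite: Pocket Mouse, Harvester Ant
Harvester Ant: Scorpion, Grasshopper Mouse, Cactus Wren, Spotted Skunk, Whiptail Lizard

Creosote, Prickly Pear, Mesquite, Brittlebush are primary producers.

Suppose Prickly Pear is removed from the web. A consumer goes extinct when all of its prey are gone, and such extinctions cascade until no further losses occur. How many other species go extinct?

Remove Prickly Pear.
Round 1: Kangaroo Rat (all prey gone) → extinct.
No further losses. Total secondary extinctions: 1.

1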